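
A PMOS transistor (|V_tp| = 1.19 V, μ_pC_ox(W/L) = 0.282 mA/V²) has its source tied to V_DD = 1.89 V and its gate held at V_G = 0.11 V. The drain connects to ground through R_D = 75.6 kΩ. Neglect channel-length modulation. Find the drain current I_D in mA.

I_D = 0.0229 mA

V_SG = V_DD − V_G = 1.89 − 0.11 = 1.78 V, so V_ov = 1.78 − 1.19 = 0.59 V.
Assume saturation: I_D = ½ k_p V_ov² = 0.5 × 0.282 × 0.59² = 0.0491 mA, giving V_SD = V_DD − I_D R_D = 1.89 − 0.0491 × 75.6 = -1.82 V.
But -1.82 V < V_ov = 0.59 V, so the device is actually in triode.
In triode I_D = k_p[V_ov V_SD − ½ V_SD²] and I_D = (V_DD − V_SD)/R_D. Equating: 10.7 V_SD² − 13.58 V_SD + 1.89 = 0, giving V_SD = 0.159 V (the root below V_ov).
I_D = (1.89 − 0.159) / 75.6 = 0.0229 mA.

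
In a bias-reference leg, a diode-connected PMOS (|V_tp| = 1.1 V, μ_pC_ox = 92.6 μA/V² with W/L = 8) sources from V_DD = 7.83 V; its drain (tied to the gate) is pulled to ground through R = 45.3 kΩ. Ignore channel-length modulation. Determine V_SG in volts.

With gate tied to drain, V_SG = V_SD ≥ V_SG − |V_tp|, so the device is in saturation.
k_p = μ_pC_ox · (W/L) = 0.7408 mA/V².
KCL at the drain: ½ k_p (V_SG − |V_tp|)² = (V_DD − V_SG)/R.
Let x = V_SG − 1.1. Then 16.8 x² + x − 6.73 = 0, giving x = 0.604 V (positive root), so V_SG = 1.7 V.
I_D = (V_DD − V_SG)/R = (7.83 − 1.7) / 45.3 = 0.135 mA.

V_SG = 1.70 V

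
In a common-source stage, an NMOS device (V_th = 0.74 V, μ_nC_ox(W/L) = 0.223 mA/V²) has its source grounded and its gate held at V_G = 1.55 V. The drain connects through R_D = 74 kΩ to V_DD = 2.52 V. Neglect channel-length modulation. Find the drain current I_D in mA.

I_D = 0.0314 mA

V_GS = V_G = 1.55 V, so V_ov = 1.55 − 0.74 = 0.81 V.
Assume saturation: I_D = ½ k_n V_ov² = 0.5 × 0.223 × 0.81² = 0.0732 mA, giving V_DS = V_DD − I_D R_D = 2.52 − 0.0732 × 74 = -2.89 V.
But -2.89 V < V_ov = 0.81 V, so the device is actually in triode.
In triode I_D = k_n[V_ov V_DS − ½ V_DS²] and I_D = (V_DD − V_DS)/R_D. Equating: 8.25 V_DS² − 14.37 V_DS + 2.52 = 0, giving V_DS = 0.198 V (the root below V_ov).
I_D = (2.52 − 0.198) / 74 = 0.0314 mA.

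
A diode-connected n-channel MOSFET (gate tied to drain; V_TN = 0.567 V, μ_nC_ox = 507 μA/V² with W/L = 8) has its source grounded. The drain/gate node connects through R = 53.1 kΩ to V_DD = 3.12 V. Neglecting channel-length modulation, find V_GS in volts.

With gate tied to drain, V_GS = V_DS ≥ V_GS − V_TN, so the device is in saturation.
k_n = μ_nC_ox · (W/L) = 4.056 mA/V².
KCL at the drain: ½ k_n (V_GS − V_TN)² = (V_DD − V_GS)/R.
Let x = V_GS − 0.567. Then 108 x² + x − 2.553 = 0, giving x = 0.149 V (positive root), so V_GS = 0.716 V.
I_D = (V_DD − V_GS)/R = (3.12 − 0.716) / 53.1 = 0.0453 mA.

V_GS = 0.716 V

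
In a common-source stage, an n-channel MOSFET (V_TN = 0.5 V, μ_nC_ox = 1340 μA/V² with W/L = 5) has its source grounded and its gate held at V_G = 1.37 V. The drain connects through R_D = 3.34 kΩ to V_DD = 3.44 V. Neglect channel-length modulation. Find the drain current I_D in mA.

I_D = 0.974 mA

V_GS = V_G = 1.37 V, so V_ov = 1.37 − 0.5 = 0.87 V.
k_n = μ_nC_ox · (W/L) = 6.7 mA/V².
Assume saturation: I_D = ½ k_n V_ov² = 0.5 × 6.7 × 0.87² = 2.54 mA, giving V_DS = V_DD − I_D R_D = 3.44 − 2.54 × 3.34 = -5.03 V.
But -5.03 V < V_ov = 0.87 V, so the device is actually in triode.
In triode I_D = k_n[V_ov V_DS − ½ V_DS²] and I_D = (V_DD − V_DS)/R_D. Equating: 11.2 V_DS² − 20.47 V_DS + 3.44 = 0, giving V_DS = 0.187 V (the root below V_ov).
I_D = (3.44 − 0.187) / 3.34 = 0.974 mA.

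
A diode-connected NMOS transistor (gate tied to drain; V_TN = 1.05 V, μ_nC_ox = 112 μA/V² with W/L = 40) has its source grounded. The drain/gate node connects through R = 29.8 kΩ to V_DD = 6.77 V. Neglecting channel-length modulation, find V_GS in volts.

With gate tied to drain, V_GS = V_DS ≥ V_GS − V_TN, so the device is in saturation.
k_n = μ_nC_ox · (W/L) = 4.48 mA/V².
KCL at the drain: ½ k_n (V_GS − V_TN)² = (V_DD − V_GS)/R.
Let x = V_GS − 1.05. Then 66.8 x² + x − 5.72 = 0, giving x = 0.285 V (positive root), so V_GS = 1.34 V.
I_D = (V_DD − V_GS)/R = (6.77 − 1.34) / 29.8 = 0.182 mA.

V_GS = 1.34 V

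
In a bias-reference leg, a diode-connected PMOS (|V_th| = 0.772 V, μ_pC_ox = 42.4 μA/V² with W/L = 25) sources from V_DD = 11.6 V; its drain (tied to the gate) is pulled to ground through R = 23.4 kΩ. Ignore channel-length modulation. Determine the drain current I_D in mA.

I_D = 0.424 mA

With gate tied to drain, V_SG = V_SD ≥ V_SG − |V_th|, so the device is in saturation.
k_p = μ_pC_ox · (W/L) = 1.06 mA/V².
KCL at the drain: ½ k_p (V_SG − |V_th|)² = (V_DD − V_SG)/R.
Let x = V_SG − 0.772. Then 12.4 x² + x − 10.83 = 0, giving x = 0.895 V (positive root), so V_SG = 1.67 V.
I_D = (V_DD − V_SG)/R = (11.6 − 1.67) / 23.4 = 0.424 mA.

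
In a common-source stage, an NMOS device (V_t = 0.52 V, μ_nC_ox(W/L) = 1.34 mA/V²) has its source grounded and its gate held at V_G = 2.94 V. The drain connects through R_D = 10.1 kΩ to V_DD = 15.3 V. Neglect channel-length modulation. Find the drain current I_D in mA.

I_D = 1.46 mA

V_GS = V_G = 2.94 V, so V_ov = 2.94 − 0.52 = 2.42 V.
Assume saturation: I_D = ½ k_n V_ov² = 0.5 × 1.34 × 2.42² = 3.92 mA, giving V_DS = V_DD − I_D R_D = 15.3 − 3.92 × 10.1 = -24.3 V.
But -24.3 V < V_ov = 2.42 V, so the device is actually in triode.
In triode I_D = k_n[V_ov V_DS − ½ V_DS²] and I_D = (V_DD − V_DS)/R_D. Equating: 6.77 V_DS² − 33.75 V_DS + 15.3 = 0, giving V_DS = 0.504 V (the root below V_ov).
I_D = (15.3 − 0.504) / 10.1 = 1.46 mA.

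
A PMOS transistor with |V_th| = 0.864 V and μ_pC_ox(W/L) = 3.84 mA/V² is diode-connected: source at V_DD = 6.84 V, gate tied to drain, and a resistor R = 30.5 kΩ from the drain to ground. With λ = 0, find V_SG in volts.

With gate tied to drain, V_SG = V_SD ≥ V_SG − |V_th|, so the device is in saturation.
KCL at the drain: ½ k_p (V_SG − |V_th|)² = (V_DD − V_SG)/R.
Let x = V_SG − 0.864. Then 58.6 x² + x − 5.976 = 0, giving x = 0.311 V (positive root), so V_SG = 1.18 V.
I_D = (V_DD − V_SG)/R = (6.84 − 1.18) / 30.5 = 0.186 mA.

V_SG = 1.18 V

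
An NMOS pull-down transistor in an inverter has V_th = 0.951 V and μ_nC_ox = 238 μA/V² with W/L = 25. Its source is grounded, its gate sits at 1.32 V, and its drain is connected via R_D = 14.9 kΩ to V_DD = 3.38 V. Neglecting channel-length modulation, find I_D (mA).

V_GS = V_G = 1.32 V, so V_ov = 1.32 − 0.951 = 0.369 V.
k_n = μ_nC_ox · (W/L) = 5.95 mA/V².
Assume saturation: I_D = ½ k_n V_ov² = 0.5 × 5.95 × 0.369² = 0.405 mA, giving V_DS = V_DD − I_D R_D = 3.38 − 0.405 × 14.9 = -2.66 V.
But -2.66 V < V_ov = 0.369 V, so the device is actually in triode.
In triode I_D = k_n[V_ov V_DS − ½ V_DS²] and I_D = (V_DD − V_DS)/R_D. Equating: 44.3 V_DS² − 33.71 V_DS + 3.38 = 0, giving V_DS = 0.119 V (the root below V_ov).
I_D = (3.38 − 0.119) / 14.9 = 0.219 mA.

I_D = 0.219 mA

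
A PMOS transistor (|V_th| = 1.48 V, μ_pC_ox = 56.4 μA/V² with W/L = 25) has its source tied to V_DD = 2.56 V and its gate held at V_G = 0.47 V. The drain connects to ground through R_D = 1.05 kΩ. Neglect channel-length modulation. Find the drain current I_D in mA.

V_SG = V_DD − V_G = 2.56 − 0.47 = 2.09 V, so V_ov = 2.09 − 1.48 = 0.61 V.
k_p = μ_pC_ox · (W/L) = 1.41 mA/V².
Assume saturation: I_D = ½ k_p V_ov² = 0.5 × 1.41 × 0.61² = 0.262 mA, giving V_SD = V_DD − I_D R_D = 2.56 − 0.262 × 1.05 = 2.28 V.
V_SD = 2.28 V ≥ V_ov = 0.61 V, confirming saturation.

I_D = 0.262 mA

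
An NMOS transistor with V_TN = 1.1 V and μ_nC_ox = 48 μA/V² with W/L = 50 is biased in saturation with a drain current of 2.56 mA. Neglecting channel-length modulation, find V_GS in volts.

k_n = μ_nC_ox · (W/L) = 2.4 mA/V².
In saturation I_D = ½ k_n (V_GS − V_TN)², so V_GS − V_TN = √(2 I_D / k_n) = √(2 × 2.56 / 2.4) = 1.46 V.
V_GS = 1.1 + 1.46 = 2.56 V.

V_GS = 2.56 V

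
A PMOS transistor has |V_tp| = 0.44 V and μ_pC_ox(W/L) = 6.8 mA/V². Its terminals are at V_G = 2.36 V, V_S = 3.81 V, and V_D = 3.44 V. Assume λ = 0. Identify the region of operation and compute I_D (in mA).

V_SG = V_S − V_G = 3.81 − 2.36 = 1.45 V; V_SD = V_S − V_D = 3.81 − 3.44 = 0.37 V.
V_ov = V_SG − |V_tp| = 1.45 − 0.44 = 1.01 V.
Since V_SD = 0.37 V < V_ov = 1.01 V, the device is in the triode region.
I_D = k_p [V_ov · V_SD − ½ V_SD²] = 6.8 × [1.01 × 0.37 − 0.5 × 0.37²] = 2.08 mA.

Triode; I_D = 2.08 mA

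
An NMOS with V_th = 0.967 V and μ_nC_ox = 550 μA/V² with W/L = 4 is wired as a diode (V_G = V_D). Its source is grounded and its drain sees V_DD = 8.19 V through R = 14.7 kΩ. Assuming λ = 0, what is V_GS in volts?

With gate tied to drain, V_GS = V_DS ≥ V_GS − V_th, so the device is in saturation.
k_n = μ_nC_ox · (W/L) = 2.2 mA/V².
KCL at the drain: ½ k_n (V_GS − V_th)² = (V_DD − V_GS)/R.
Let x = V_GS − 0.967. Then 16.2 x² + x − 7.223 = 0, giving x = 0.638 V (positive root), so V_GS = 1.61 V.
I_D = (V_DD − V_GS)/R = (8.19 − 1.61) / 14.7 = 0.448 mA.

V_GS = 1.61 V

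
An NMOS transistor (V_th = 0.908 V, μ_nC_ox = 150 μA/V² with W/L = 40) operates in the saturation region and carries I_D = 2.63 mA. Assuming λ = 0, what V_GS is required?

V_GS = 1.84 V

k_n = μ_nC_ox · (W/L) = 6 mA/V².
In saturation I_D = ½ k_n (V_GS − V_th)², so V_GS − V_th = √(2 I_D / k_n) = √(2 × 2.63 / 6) = 0.936 V.
V_GS = 0.908 + 0.936 = 1.84 V.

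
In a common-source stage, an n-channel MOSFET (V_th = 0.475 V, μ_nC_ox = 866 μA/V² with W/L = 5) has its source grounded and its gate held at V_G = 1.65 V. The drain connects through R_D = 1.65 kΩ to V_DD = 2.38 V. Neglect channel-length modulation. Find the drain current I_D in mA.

V_GS = V_G = 1.65 V, so V_ov = 1.65 − 0.475 = 1.17 V.
k_n = μ_nC_ox · (W/L) = 4.33 mA/V².
Assume saturation: I_D = ½ k_n V_ov² = 0.5 × 4.33 × 1.17² = 2.99 mA, giving V_DS = V_DD − I_D R_D = 2.38 − 2.99 × 1.65 = -2.55 V.
But -2.55 V < V_ov = 1.17 V, so the device is actually in triode.
In triode I_D = k_n[V_ov V_DS − ½ V_DS²] and I_D = (V_DD − V_DS)/R_D. Equating: 3.57 V_DS² − 9.395 V_DS + 2.38 = 0, giving V_DS = 0.284 V (the root below V_ov).
I_D = (2.38 − 0.284) / 1.65 = 1.27 mA.

I_D = 1.27 mA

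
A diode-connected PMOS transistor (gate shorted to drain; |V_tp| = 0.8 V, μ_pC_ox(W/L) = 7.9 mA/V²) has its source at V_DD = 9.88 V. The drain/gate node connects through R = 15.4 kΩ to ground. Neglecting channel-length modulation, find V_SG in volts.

V_SG = 1.18 V

With gate tied to drain, V_SG = V_SD ≥ V_SG − |V_tp|, so the device is in saturation.
KCL at the drain: ½ k_p (V_SG − |V_tp|)² = (V_DD − V_SG)/R.
Let x = V_SG − 0.8. Then 60.8 x² + x − 9.08 = 0, giving x = 0.378 V (positive root), so V_SG = 1.18 V.
I_D = (V_DD − V_SG)/R = (9.88 − 1.18) / 15.4 = 0.565 mA.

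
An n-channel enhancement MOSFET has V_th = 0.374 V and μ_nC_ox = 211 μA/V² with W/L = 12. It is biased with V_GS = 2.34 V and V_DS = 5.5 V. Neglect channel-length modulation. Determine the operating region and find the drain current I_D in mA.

Saturation; I_D = 4.89 mA

k_n = μ_nC_ox · (W/L) = 2.532 mA/V².
V_ov = V_GS − V_th = 2.34 − 0.374 = 1.97 V.
Since V_DS = 5.5 V ≥ V_ov = 1.97 V, the device is in saturation.
I_D = ½ k_n V_ov² = 0.5 × 2.532 × 1.97² = 4.89 mA.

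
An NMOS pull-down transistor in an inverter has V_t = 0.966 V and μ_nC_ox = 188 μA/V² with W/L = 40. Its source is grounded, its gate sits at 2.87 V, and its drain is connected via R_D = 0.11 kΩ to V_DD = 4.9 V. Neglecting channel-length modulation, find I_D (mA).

V_GS = V_G = 2.87 V, so V_ov = 2.87 − 0.966 = 1.9 V.
k_n = μ_nC_ox · (W/L) = 7.52 mA/V².
Assume saturation: I_D = ½ k_n V_ov² = 0.5 × 7.52 × 1.9² = 13.6 mA, giving V_DS = V_DD − I_D R_D = 4.9 − 13.6 × 0.11 = 3.4 V.
V_DS = 3.4 V ≥ V_ov = 1.9 V, confirming saturation.

I_D = 13.6 mA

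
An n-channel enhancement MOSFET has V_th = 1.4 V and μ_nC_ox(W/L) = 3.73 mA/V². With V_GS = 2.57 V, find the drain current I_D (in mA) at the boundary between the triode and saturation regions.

I_D = 2.55 mA

At the boundary V_DS = V_ov = V_GS − V_th = 2.57 − 1.4 = 1.17 V.
I_D = ½ k_n V_ov² = 0.5 × 3.73 × 1.17² = 2.55 mA.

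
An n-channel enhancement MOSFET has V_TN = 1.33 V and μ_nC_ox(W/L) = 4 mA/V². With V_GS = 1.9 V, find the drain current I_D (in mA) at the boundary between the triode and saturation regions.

I_D = 0.650 mA

At the boundary V_DS = V_ov = V_GS − V_TN = 1.9 − 1.33 = 0.57 V.
I_D = ½ k_n V_ov² = 0.5 × 4 × 0.57² = 0.65 mA.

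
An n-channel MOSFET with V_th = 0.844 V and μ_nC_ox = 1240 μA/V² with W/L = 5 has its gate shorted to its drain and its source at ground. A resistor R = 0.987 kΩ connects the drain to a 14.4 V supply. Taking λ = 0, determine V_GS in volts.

V_GS = 2.79 V

With gate tied to drain, V_GS = V_DS ≥ V_GS − V_th, so the device is in saturation.
k_n = μ_nC_ox · (W/L) = 6.2 mA/V².
KCL at the drain: ½ k_n (V_GS − V_th)² = (V_DD − V_GS)/R.
Let x = V_GS − 0.844. Then 3.06 x² + x − 13.56 = 0, giving x = 1.95 V (positive root), so V_GS = 2.79 V.
I_D = (V_DD − V_GS)/R = (14.4 − 2.79) / 0.987 = 11.8 mA.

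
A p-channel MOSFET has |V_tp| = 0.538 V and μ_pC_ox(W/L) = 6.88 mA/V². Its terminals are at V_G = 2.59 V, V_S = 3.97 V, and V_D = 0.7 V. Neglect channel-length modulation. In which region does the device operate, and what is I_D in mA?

V_SG = V_S − V_G = 3.97 − 2.59 = 1.38 V; V_SD = V_S − V_D = 3.97 − 0.7 = 3.27 V.
V_ov = V_SG − |V_tp| = 1.38 − 0.538 = 0.842 V.
Since V_SD = 3.27 V ≥ V_ov = 0.842 V, the device is in saturation.
I_D = ½ k_p V_ov² = 0.5 × 6.88 × 0.842² = 2.44 mA.

Saturation; I_D = 2.44 mA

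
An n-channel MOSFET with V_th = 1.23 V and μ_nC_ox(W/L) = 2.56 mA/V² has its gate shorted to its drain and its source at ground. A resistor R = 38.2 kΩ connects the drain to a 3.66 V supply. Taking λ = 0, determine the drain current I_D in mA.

I_D = 0.0580 mA

With gate tied to drain, V_GS = V_DS ≥ V_GS − V_th, so the device is in saturation.
KCL at the drain: ½ k_n (V_GS − V_th)² = (V_DD − V_GS)/R.
Let x = V_GS − 1.23. Then 48.9 x² + x − 2.43 = 0, giving x = 0.213 V (positive root), so V_GS = 1.44 V.
I_D = (V_DD − V_GS)/R = (3.66 − 1.44) / 38.2 = 0.058 mA.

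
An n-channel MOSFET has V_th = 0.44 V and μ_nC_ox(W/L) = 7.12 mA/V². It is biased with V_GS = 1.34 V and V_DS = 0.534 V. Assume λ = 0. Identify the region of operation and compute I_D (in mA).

Triode; I_D = 2.41 mA

V_ov = V_GS − V_th = 1.34 − 0.44 = 0.9 V.
Since V_DS = 0.534 V < V_ov = 0.9 V, the device is in the triode region.
I_D = k_n [V_ov · V_DS − ½ V_DS²] = 7.12 × [0.9 × 0.534 − 0.5 × 0.534²] = 2.41 mA.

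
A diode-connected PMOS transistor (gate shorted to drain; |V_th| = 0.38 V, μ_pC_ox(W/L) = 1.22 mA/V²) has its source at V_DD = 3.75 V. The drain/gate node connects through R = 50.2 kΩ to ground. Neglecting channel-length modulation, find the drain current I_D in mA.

With gate tied to drain, V_SG = V_SD ≥ V_SG − |V_th|, so the device is in saturation.
KCL at the drain: ½ k_p (V_SG − |V_th|)² = (V_DD − V_SG)/R.
Let x = V_SG − 0.38. Then 30.6 x² + x − 3.37 = 0, giving x = 0.316 V (positive root), so V_SG = 0.696 V.
I_D = (V_DD − V_SG)/R = (3.75 − 0.696) / 50.2 = 0.0608 mA.

I_D = 0.0608 mA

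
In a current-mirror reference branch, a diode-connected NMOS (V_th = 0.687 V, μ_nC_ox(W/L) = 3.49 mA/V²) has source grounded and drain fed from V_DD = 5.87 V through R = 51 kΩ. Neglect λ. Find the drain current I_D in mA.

With gate tied to drain, V_GS = V_DS ≥ V_GS − V_th, so the device is in saturation.
KCL at the drain: ½ k_n (V_GS − V_th)² = (V_DD − V_GS)/R.
Let x = V_GS − 0.687. Then 89 x² + x − 5.183 = 0, giving x = 0.236 V (positive root), so V_GS = 0.923 V.
I_D = (V_DD − V_GS)/R = (5.87 − 0.923) / 51 = 0.097 mA.

I_D = 0.0970 mA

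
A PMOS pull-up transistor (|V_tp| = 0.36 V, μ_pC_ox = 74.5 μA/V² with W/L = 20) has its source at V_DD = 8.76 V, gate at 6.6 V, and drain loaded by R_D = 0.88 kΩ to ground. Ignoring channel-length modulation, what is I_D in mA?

V_SG = V_DD − V_G = 8.76 − 6.6 = 2.16 V, so V_ov = 2.16 − 0.36 = 1.8 V.
k_p = μ_pC_ox · (W/L) = 1.49 mA/V².
Assume saturation: I_D = ½ k_p V_ov² = 0.5 × 1.49 × 1.8² = 2.41 mA, giving V_SD = V_DD − I_D R_D = 8.76 − 2.41 × 0.88 = 6.64 V.
V_SD = 6.64 V ≥ V_ov = 1.8 V, confirming saturation.

I_D = 2.41 mA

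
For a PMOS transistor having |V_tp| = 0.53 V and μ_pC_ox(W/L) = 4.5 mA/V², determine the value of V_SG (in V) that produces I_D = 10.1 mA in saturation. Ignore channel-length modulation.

In saturation I_D = ½ k_p (V_SG − |V_tp|)², so V_SG − |V_tp| = √(2 I_D / k_p) = √(2 × 10.1 / 4.5) = 2.12 V.
V_SG = 0.53 + 2.12 = 2.65 V.

V_SG = 2.65 V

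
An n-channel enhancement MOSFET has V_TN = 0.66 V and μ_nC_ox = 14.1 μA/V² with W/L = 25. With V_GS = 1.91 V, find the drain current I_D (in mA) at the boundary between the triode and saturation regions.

At the boundary V_DS = V_ov = V_GS − V_TN = 1.91 − 0.66 = 1.25 V.
k_n = μ_nC_ox · (W/L) = 0.3525 mA/V².
I_D = ½ k_n V_ov² = 0.5 × 0.3525 × 1.25² = 0.275 mA.

I_D = 0.275 mA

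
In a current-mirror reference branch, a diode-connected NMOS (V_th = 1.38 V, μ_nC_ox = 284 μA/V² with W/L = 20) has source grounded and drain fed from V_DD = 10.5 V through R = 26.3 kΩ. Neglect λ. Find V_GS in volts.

V_GS = 1.72 V

With gate tied to drain, V_GS = V_DS ≥ V_GS − V_th, so the device is in saturation.
k_n = μ_nC_ox · (W/L) = 5.68 mA/V².
KCL at the drain: ½ k_n (V_GS − V_th)² = (V_DD − V_GS)/R.
Let x = V_GS − 1.38. Then 74.7 x² + x − 9.12 = 0, giving x = 0.343 V (positive root), so V_GS = 1.72 V.
I_D = (V_DD − V_GS)/R = (10.5 − 1.72) / 26.3 = 0.334 mA.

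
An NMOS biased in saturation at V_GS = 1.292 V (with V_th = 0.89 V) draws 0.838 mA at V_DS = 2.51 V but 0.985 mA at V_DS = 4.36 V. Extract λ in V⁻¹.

With V_GS fixed, I_D ∝ (1 + λ V_DS) in saturation, so I_D2/I_D1 = (1 + λ V_DS2)/(1 + λ V_DS1).
0.985/0.838 = 1.175 = (1 + 4.36 λ)/(1 + 2.51 λ).
Solving: λ (I_D1 V_DS2 − I_D2 V_DS1) = I_D2 − I_D1, so λ = (0.985 − 0.838) / (0.838 × 4.36 − 0.985 × 2.51) = 0.147 / 1.18 = 0.124 V⁻¹.

λ = 0.124 V⁻¹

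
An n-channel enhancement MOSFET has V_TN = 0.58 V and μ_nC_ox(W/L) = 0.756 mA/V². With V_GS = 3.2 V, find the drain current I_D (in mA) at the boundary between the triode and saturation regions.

At the boundary V_DS = V_ov = V_GS − V_TN = 3.2 − 0.58 = 2.62 V.
I_D = ½ k_n V_ov² = 0.5 × 0.756 × 2.62² = 2.59 mA.

I_D = 2.59 mA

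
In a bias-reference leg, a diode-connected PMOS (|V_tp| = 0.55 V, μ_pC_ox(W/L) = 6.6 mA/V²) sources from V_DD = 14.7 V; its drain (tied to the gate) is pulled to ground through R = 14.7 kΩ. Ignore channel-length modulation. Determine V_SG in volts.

V_SG = 1.08 V

With gate tied to drain, V_SG = V_SD ≥ V_SG − |V_tp|, so the device is in saturation.
KCL at the drain: ½ k_p (V_SG − |V_tp|)² = (V_DD − V_SG)/R.
Let x = V_SG − 0.55. Then 48.5 x² + x − 14.15 = 0, giving x = 0.53 V (positive root), so V_SG = 1.08 V.
I_D = (V_DD − V_SG)/R = (14.7 − 1.08) / 14.7 = 0.927 mA.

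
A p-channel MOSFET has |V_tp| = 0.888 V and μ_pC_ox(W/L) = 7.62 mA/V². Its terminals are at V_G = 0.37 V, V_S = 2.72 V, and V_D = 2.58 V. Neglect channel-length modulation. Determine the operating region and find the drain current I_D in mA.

Triode; I_D = 1.48 mA

V_SG = V_S − V_G = 2.72 − 0.37 = 2.35 V; V_SD = V_S − V_D = 2.72 − 2.58 = 0.14 V.
V_ov = V_SG − |V_tp| = 2.35 − 0.888 = 1.46 V.
Since V_SD = 0.14 V < V_ov = 1.46 V, the device is in the triode region.
I_D = k_p [V_ov · V_SD − ½ V_SD²] = 7.62 × [1.46 × 0.14 − 0.5 × 0.14²] = 1.48 mA.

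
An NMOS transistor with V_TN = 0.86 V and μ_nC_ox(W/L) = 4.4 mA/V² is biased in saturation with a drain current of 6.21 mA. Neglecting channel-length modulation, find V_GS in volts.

In saturation I_D = ½ k_n (V_GS − V_TN)², so V_GS − V_TN = √(2 I_D / k_n) = √(2 × 6.21 / 4.4) = 1.68 V.
V_GS = 0.86 + 1.68 = 2.54 V.

V_GS = 2.54 V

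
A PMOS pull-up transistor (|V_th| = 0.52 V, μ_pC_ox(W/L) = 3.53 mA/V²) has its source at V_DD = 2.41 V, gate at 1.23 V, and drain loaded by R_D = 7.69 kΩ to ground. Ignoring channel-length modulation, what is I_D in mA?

I_D = 0.295 mA

V_SG = V_DD − V_G = 2.41 − 1.23 = 1.18 V, so V_ov = 1.18 − 0.52 = 0.66 V.
Assume saturation: I_D = ½ k_p V_ov² = 0.5 × 3.53 × 0.66² = 0.769 mA, giving V_SD = V_DD − I_D R_D = 2.41 − 0.769 × 7.69 = -3.5 V.
But -3.5 V < V_ov = 0.66 V, so the device is actually in triode.
In triode I_D = k_p[V_ov V_SD − ½ V_SD²] and I_D = (V_DD − V_SD)/R_D. Equating: 13.6 V_SD² − 18.92 V_SD + 2.41 = 0, giving V_SD = 0.142 V (the root below V_ov).
I_D = (2.41 − 0.142) / 7.69 = 0.295 mA.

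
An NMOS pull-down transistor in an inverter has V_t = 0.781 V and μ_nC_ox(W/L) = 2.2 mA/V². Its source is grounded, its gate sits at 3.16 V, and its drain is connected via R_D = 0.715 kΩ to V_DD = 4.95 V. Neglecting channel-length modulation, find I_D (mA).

V_GS = V_G = 3.16 V, so V_ov = 3.16 − 0.781 = 2.38 V.
Assume saturation: I_D = ½ k_n V_ov² = 0.5 × 2.2 × 2.38² = 6.23 mA, giving V_DS = V_DD − I_D R_D = 4.95 − 6.23 × 0.715 = 0.499 V.
But 0.499 V < V_ov = 2.38 V, so the device is actually in triode.
In triode I_D = k_n[V_ov V_DS − ½ V_DS²] and I_D = (V_DD − V_DS)/R_D. Equating: 0.786 V_DS² − 4.742 V_DS + 4.95 = 0, giving V_DS = 1.34 V (the root below V_ov).
I_D = (4.95 − 1.34) / 0.715 = 5.04 mA.

I_D = 5.04 mA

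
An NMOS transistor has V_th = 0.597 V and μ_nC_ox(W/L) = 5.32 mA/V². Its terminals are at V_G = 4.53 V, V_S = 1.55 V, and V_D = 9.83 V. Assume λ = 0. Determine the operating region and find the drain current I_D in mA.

V_GS = V_G − V_S = 4.53 − 1.55 = 2.98 V; V_DS = V_D − V_S = 9.83 − 1.55 = 8.28 V.
V_ov = V_GS − V_th = 2.98 − 0.597 = 2.38 V.
Since V_DS = 8.28 V ≥ V_ov = 2.38 V, the device is in saturation.
I_D = ½ k_n V_ov² = 0.5 × 5.32 × 2.38² = 15.1 mA.

Saturation; I_D = 15.1 mA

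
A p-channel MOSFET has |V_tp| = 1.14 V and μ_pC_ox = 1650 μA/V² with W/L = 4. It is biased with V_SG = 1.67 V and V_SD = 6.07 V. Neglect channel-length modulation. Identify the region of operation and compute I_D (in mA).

Saturation; I_D = 0.927 mA

k_p = μ_pC_ox · (W/L) = 6.6 mA/V².
V_ov = V_SG − |V_tp| = 1.67 − 1.14 = 0.53 V.
Since V_SD = 6.07 V ≥ V_ov = 0.53 V, the device is in saturation.
I_D = ½ k_p V_ov² = 0.5 × 6.6 × 0.53² = 0.927 mA.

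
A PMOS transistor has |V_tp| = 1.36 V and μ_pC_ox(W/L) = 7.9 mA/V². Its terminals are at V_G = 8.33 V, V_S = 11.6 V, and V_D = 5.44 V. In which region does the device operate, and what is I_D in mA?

V_SG = V_S − V_G = 11.6 − 8.33 = 3.27 V; V_SD = V_S − V_D = 11.6 − 5.44 = 6.16 V.
V_ov = V_SG − |V_tp| = 3.27 − 1.36 = 1.91 V.
Since V_SD = 6.16 V ≥ V_ov = 1.91 V, the device is in saturation.
I_D = ½ k_p V_ov² = 0.5 × 7.9 × 1.91² = 14.4 mA.

Saturation; I_D = 14.4 mA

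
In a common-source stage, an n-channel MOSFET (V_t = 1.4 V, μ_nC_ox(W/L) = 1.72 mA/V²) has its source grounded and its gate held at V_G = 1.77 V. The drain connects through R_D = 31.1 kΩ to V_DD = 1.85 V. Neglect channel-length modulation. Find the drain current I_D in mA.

V_GS = V_G = 1.77 V, so V_ov = 1.77 − 1.4 = 0.37 V.
Assume saturation: I_D = ½ k_n V_ov² = 0.5 × 1.72 × 0.37² = 0.118 mA, giving V_DS = V_DD − I_D R_D = 1.85 − 0.118 × 31.1 = -1.81 V.
But -1.81 V < V_ov = 0.37 V, so the device is actually in triode.
In triode I_D = k_n[V_ov V_DS − ½ V_DS²] and I_D = (V_DD − V_DS)/R_D. Equating: 26.7 V_DS² − 20.79 V_DS + 1.85 = 0, giving V_DS = 0.102 V (the root below V_ov).
I_D = (1.85 − 0.102) / 31.1 = 0.0562 mA.

I_D = 0.0562 mA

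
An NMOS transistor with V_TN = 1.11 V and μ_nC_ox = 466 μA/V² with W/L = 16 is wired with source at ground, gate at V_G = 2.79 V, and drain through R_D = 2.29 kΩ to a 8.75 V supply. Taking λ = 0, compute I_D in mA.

V_GS = V_G = 2.79 V, so V_ov = 2.79 − 1.11 = 1.68 V.
k_n = μ_nC_ox · (W/L) = 7.456 mA/V².
Assume saturation: I_D = ½ k_n V_ov² = 0.5 × 7.456 × 1.68² = 10.5 mA, giving V_DS = V_DD − I_D R_D = 8.75 − 10.5 × 2.29 = -15.3 V.
But -15.3 V < V_ov = 1.68 V, so the device is actually in triode.
In triode I_D = k_n[V_ov V_DS − ½ V_DS²] and I_D = (V_DD − V_DS)/R_D. Equating: 8.54 V_DS² − 29.68 V_DS + 8.75 = 0, giving V_DS = 0.325 V (the root below V_ov).
I_D = (8.75 − 0.325) / 2.29 = 3.68 mA.

I_D = 3.68 mA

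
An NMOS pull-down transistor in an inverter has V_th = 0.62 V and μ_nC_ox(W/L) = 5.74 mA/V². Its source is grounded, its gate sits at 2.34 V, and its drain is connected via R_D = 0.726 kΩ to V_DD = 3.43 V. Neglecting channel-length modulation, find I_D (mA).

I_D = 4.07 mA

V_GS = V_G = 2.34 V, so V_ov = 2.34 − 0.62 = 1.72 V.
Assume saturation: I_D = ½ k_n V_ov² = 0.5 × 5.74 × 1.72² = 8.49 mA, giving V_DS = V_DD − I_D R_D = 3.43 − 8.49 × 0.726 = -2.73 V.
But -2.73 V < V_ov = 1.72 V, so the device is actually in triode.
In triode I_D = k_n[V_ov V_DS − ½ V_DS²] and I_D = (V_DD − V_DS)/R_D. Equating: 2.08 V_DS² − 8.168 V_DS + 3.43 = 0, giving V_DS = 0.478 V (the root below V_ov).
I_D = (3.43 − 0.478) / 0.726 = 4.07 mA.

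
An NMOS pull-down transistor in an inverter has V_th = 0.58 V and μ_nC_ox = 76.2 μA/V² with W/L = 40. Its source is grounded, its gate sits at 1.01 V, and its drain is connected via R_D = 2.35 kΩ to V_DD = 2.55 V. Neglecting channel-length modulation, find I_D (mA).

V_GS = V_G = 1.01 V, so V_ov = 1.01 − 0.58 = 0.43 V.
k_n = μ_nC_ox · (W/L) = 3.048 mA/V².
Assume saturation: I_D = ½ k_n V_ov² = 0.5 × 3.048 × 0.43² = 0.282 mA, giving V_DS = V_DD − I_D R_D = 2.55 − 0.282 × 2.35 = 1.89 V.
V_DS = 1.89 V ≥ V_ov = 0.43 V, confirming saturation.

I_D = 0.282 mA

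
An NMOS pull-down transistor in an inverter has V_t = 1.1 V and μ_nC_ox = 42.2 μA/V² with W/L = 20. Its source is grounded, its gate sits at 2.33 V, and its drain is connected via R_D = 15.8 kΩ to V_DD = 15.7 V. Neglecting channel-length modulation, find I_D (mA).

I_D = 0.638 mA

V_GS = V_G = 2.33 V, so V_ov = 2.33 − 1.1 = 1.23 V.
k_n = μ_nC_ox · (W/L) = 0.844 mA/V².
Assume saturation: I_D = ½ k_n V_ov² = 0.5 × 0.844 × 1.23² = 0.638 mA, giving V_DS = V_DD − I_D R_D = 15.7 − 0.638 × 15.8 = 5.61 V.
V_DS = 5.61 V ≥ V_ov = 1.23 V, confirming saturation.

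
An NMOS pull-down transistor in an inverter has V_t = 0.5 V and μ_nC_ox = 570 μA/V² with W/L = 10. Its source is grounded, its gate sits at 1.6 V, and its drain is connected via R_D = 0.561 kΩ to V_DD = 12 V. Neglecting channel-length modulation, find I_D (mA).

V_GS = V_G = 1.6 V, so V_ov = 1.6 − 0.5 = 1.1 V.
k_n = μ_nC_ox · (W/L) = 5.7 mA/V².
Assume saturation: I_D = ½ k_n V_ov² = 0.5 × 5.7 × 1.1² = 3.45 mA, giving V_DS = V_DD − I_D R_D = 12 − 3.45 × 0.561 = 10.1 V.
V_DS = 10.1 V ≥ V_ov = 1.1 V, confirming saturation.

I_D = 3.45 mA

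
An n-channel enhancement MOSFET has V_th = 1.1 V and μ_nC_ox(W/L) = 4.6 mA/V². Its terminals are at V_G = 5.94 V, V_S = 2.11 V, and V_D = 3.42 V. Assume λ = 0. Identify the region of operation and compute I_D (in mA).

Triode; I_D = 12.5 mA

V_GS = V_G − V_S = 5.94 − 2.11 = 3.83 V; V_DS = V_D − V_S = 3.42 − 2.11 = 1.31 V.
V_ov = V_GS − V_th = 3.83 − 1.1 = 2.73 V.
Since V_DS = 1.31 V < V_ov = 2.73 V, the device is in the triode region.
I_D = k_n [V_ov · V_DS − ½ V_DS²] = 4.6 × [2.73 × 1.31 − 0.5 × 1.31²] = 12.5 mA.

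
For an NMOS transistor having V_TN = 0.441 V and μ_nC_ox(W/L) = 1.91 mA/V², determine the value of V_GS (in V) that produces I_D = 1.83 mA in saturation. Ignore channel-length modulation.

In saturation I_D = ½ k_n (V_GS − V_TN)², so V_GS − V_TN = √(2 I_D / k_n) = √(2 × 1.83 / 1.91) = 1.38 V.
V_GS = 0.441 + 1.38 = 1.83 V.

V_GS = 1.83 V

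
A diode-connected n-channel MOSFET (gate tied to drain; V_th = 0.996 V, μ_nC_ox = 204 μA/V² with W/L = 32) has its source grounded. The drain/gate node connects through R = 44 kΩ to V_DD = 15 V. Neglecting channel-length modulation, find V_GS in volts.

V_GS = 1.30 V

With gate tied to drain, V_GS = V_DS ≥ V_GS − V_th, so the device is in saturation.
k_n = μ_nC_ox · (W/L) = 6.528 mA/V².
KCL at the drain: ½ k_n (V_GS − V_th)² = (V_DD − V_GS)/R.
Let x = V_GS − 0.996. Then 144 x² + x − 14 = 0, giving x = 0.309 V (positive root), so V_GS = 1.3 V.
I_D = (V_DD − V_GS)/R = (15 − 1.3) / 44 = 0.311 mA.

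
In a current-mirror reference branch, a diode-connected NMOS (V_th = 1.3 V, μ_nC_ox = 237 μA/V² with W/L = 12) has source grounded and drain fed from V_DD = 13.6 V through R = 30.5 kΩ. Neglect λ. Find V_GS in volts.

V_GS = 1.82 V

With gate tied to drain, V_GS = V_DS ≥ V_GS − V_th, so the device is in saturation.
k_n = μ_nC_ox · (W/L) = 2.844 mA/V².
KCL at the drain: ½ k_n (V_GS − V_th)² = (V_DD − V_GS)/R.
Let x = V_GS − 1.3. Then 43.4 x² + x − 12.3 = 0, giving x = 0.521 V (positive root), so V_GS = 1.82 V.
I_D = (V_DD − V_GS)/R = (13.6 − 1.82) / 30.5 = 0.386 mA.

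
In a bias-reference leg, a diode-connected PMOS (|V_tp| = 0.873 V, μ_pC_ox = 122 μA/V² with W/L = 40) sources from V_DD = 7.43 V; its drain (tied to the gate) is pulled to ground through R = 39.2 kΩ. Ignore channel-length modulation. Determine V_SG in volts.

V_SG = 1.13 V

With gate tied to drain, V_SG = V_SD ≥ V_SG − |V_tp|, so the device is in saturation.
k_p = μ_pC_ox · (W/L) = 4.88 mA/V².
KCL at the drain: ½ k_p (V_SG − |V_tp|)² = (V_DD − V_SG)/R.
Let x = V_SG − 0.873. Then 95.6 x² + x − 6.557 = 0, giving x = 0.257 V (positive root), so V_SG = 1.13 V.
I_D = (V_DD − V_SG)/R = (7.43 − 1.13) / 39.2 = 0.161 mA.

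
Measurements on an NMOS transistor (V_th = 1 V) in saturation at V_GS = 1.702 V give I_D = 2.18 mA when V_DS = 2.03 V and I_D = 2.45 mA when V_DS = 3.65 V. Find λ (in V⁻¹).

With V_GS fixed, I_D ∝ (1 + λ V_DS) in saturation, so I_D2/I_D1 = (1 + λ V_DS2)/(1 + λ V_DS1).
2.45/2.18 = 1.124 = (1 + 3.65 λ)/(1 + 2.03 λ).
Solving: λ (I_D1 V_DS2 − I_D2 V_DS1) = I_D2 − I_D1, so λ = (2.45 − 2.18) / (2.18 × 3.65 − 2.45 × 2.03) = 0.27 / 2.98 = 0.0905 V⁻¹.

λ = 0.0905 V⁻¹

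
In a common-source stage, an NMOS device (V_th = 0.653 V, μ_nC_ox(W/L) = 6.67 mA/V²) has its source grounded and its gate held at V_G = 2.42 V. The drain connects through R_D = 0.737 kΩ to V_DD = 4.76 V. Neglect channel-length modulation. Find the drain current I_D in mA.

I_D = 5.68 mA

V_GS = V_G = 2.42 V, so V_ov = 2.42 − 0.653 = 1.77 V.
Assume saturation: I_D = ½ k_n V_ov² = 0.5 × 6.67 × 1.77² = 10.4 mA, giving V_DS = V_DD − I_D R_D = 4.76 − 10.4 × 0.737 = -2.91 V.
But -2.91 V < V_ov = 1.77 V, so the device is actually in triode.
In triode I_D = k_n[V_ov V_DS − ½ V_DS²] and I_D = (V_DD − V_DS)/R_D. Equating: 2.46 V_DS² − 9.686 V_DS + 4.76 = 0, giving V_DS = 0.575 V (the root below V_ov).
I_D = (4.76 − 0.575) / 0.737 = 5.68 mA.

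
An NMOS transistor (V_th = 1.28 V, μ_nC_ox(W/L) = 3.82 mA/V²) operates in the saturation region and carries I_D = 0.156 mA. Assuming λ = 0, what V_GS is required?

V_GS = 1.57 V

In saturation I_D = ½ k_n (V_GS − V_th)², so V_GS − V_th = √(2 I_D / k_n) = √(2 × 0.156 / 3.82) = 0.286 V.
V_GS = 1.28 + 0.286 = 1.57 V.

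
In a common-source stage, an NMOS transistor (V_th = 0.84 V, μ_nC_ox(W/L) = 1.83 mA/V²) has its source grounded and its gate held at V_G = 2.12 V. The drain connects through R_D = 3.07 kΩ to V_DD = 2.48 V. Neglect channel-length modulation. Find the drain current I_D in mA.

V_GS = V_G = 2.12 V, so V_ov = 2.12 − 0.84 = 1.28 V.
Assume saturation: I_D = ½ k_n V_ov² = 0.5 × 1.83 × 1.28² = 1.5 mA, giving V_DS = V_DD − I_D R_D = 2.48 − 1.5 × 3.07 = -2.12 V.
But -2.12 V < V_ov = 1.28 V, so the device is actually in triode.
In triode I_D = k_n[V_ov V_DS − ½ V_DS²] and I_D = (V_DD − V_DS)/R_D. Equating: 2.81 V_DS² − 8.191 V_DS + 2.48 = 0, giving V_DS = 0.343 V (the root below V_ov).
I_D = (2.48 − 0.343) / 3.07 = 0.696 mA.

I_D = 0.696 mA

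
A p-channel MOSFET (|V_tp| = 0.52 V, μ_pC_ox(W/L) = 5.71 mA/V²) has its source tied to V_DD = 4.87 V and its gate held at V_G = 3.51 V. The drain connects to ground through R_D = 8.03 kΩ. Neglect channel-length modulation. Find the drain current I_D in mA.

V_SG = V_DD − V_G = 4.87 − 3.51 = 1.36 V, so V_ov = 1.36 − 0.52 = 0.84 V.
Assume saturation: I_D = ½ k_p V_ov² = 0.5 × 5.71 × 0.84² = 2.01 mA, giving V_SD = V_DD − I_D R_D = 4.87 − 2.01 × 8.03 = -11.3 V.
But -11.3 V < V_ov = 0.84 V, so the device is actually in triode.
In triode I_D = k_p[V_ov V_SD − ½ V_SD²] and I_D = (V_DD − V_SD)/R_D. Equating: 22.9 V_SD² − 39.52 V_SD + 4.87 = 0, giving V_SD = 0.134 V (the root below V_ov).
I_D = (4.87 − 0.134) / 8.03 = 0.59 mA.

I_D = 0.590 mA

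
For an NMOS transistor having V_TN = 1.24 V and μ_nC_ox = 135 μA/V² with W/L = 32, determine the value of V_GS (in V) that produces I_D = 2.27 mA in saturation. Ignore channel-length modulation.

k_n = μ_nC_ox · (W/L) = 4.32 mA/V².
In saturation I_D = ½ k_n (V_GS − V_TN)², so V_GS − V_TN = √(2 I_D / k_n) = √(2 × 2.27 / 4.32) = 1.03 V.
V_GS = 1.24 + 1.03 = 2.27 V.

V_GS = 2.27 V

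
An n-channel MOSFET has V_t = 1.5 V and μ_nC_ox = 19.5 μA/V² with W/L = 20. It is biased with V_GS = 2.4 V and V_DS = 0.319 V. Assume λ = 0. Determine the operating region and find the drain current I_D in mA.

Triode; I_D = 0.0921 mA

k_n = μ_nC_ox · (W/L) = 0.39 mA/V².
V_ov = V_GS − V_t = 2.4 − 1.5 = 0.9 V.
Since V_DS = 0.319 V < V_ov = 0.9 V, the device is in the triode region.
I_D = k_n [V_ov · V_DS − ½ V_DS²] = 0.39 × [0.9 × 0.319 − 0.5 × 0.319²] = 0.0921 mA.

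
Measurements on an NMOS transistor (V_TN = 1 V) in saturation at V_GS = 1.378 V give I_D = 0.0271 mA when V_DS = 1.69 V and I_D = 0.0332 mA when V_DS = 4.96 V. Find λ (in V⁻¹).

λ = 0.0779 V⁻¹

With V_GS fixed, I_D ∝ (1 + λ V_DS) in saturation, so I_D2/I_D1 = (1 + λ V_DS2)/(1 + λ V_DS1).
0.0332/0.0271 = 1.225 = (1 + 4.96 λ)/(1 + 1.69 λ).
Solving: λ (I_D1 V_DS2 − I_D2 V_DS1) = I_D2 − I_D1, so λ = (0.0332 − 0.0271) / (0.0271 × 4.96 − 0.0332 × 1.69) = 0.0061 / 0.0783 = 0.0779 V⁻¹.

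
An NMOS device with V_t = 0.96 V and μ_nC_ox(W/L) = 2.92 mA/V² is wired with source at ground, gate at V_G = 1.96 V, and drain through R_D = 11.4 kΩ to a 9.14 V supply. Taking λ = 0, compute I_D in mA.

V_GS = V_G = 1.96 V, so V_ov = 1.96 − 0.96 = 1 V.
Assume saturation: I_D = ½ k_n V_ov² = 0.5 × 2.92 × 1² = 1.46 mA, giving V_DS = V_DD − I_D R_D = 9.14 − 1.46 × 11.4 = -7.5 V.
But -7.5 V < V_ov = 1 V, so the device is actually in triode.
In triode I_D = k_n[V_ov V_DS − ½ V_DS²] and I_D = (V_DD − V_DS)/R_D. Equating: 16.6 V_DS² − 34.29 V_DS + 9.14 = 0, giving V_DS = 0.315 V (the root below V_ov).
I_D = (9.14 − 0.315) / 11.4 = 0.774 mA.

I_D = 0.774 mA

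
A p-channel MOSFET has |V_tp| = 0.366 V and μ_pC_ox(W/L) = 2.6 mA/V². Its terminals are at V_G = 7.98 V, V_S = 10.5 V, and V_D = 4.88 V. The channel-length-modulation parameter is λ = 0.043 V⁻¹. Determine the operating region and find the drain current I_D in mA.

V_SG = V_S − V_G = 10.5 − 7.98 = 2.52 V; V_SD = V_S − V_D = 10.5 − 4.88 = 5.62 V.
V_ov = V_SG − |V_tp| = 2.52 − 0.366 = 2.15 V.
Since V_SD = 5.62 V ≥ V_ov = 2.15 V, the device is in saturation.
I_D = ½ k_p V_ov² (1 + λ V_SD) = 0.5 × 2.6 × 2.15² × (1 + 0.043 × 5.62) = 7.49 mA.

Saturation; I_D = 7.49 mA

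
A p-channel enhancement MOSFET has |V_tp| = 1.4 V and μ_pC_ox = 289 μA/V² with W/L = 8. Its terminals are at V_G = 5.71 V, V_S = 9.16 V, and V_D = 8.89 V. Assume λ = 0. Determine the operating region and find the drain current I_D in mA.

Triode; I_D = 1.20 mA

V_SG = V_S − V_G = 9.16 − 5.71 = 3.45 V; V_SD = V_S − V_D = 9.16 − 8.89 = 0.27 V.
k_p = μ_pC_ox · (W/L) = 2.312 mA/V².
V_ov = V_SG − |V_tp| = 3.45 − 1.4 = 2.05 V.
Since V_SD = 0.27 V < V_ov = 2.05 V, the device is in the triode region.
I_D = k_p [V_ov · V_SD − ½ V_SD²] = 2.312 × [2.05 × 0.27 − 0.5 × 0.27²] = 1.2 mA.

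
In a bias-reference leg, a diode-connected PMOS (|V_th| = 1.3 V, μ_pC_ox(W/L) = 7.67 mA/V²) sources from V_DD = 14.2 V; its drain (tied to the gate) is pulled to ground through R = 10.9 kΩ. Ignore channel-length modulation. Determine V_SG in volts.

V_SG = 1.84 V

With gate tied to drain, V_SG = V_SD ≥ V_SG − |V_th|, so the device is in saturation.
KCL at the drain: ½ k_p (V_SG − |V_th|)² = (V_DD − V_SG)/R.
Let x = V_SG − 1.3. Then 41.8 x² + x − 12.9 = 0, giving x = 0.544 V (positive root), so V_SG = 1.84 V.
I_D = (V_DD − V_SG)/R = (14.2 − 1.84) / 10.9 = 1.13 mA.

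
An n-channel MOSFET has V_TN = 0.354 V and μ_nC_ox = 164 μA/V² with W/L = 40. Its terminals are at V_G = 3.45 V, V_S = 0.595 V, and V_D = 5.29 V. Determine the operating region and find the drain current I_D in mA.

V_GS = V_G − V_S = 3.45 − 0.595 = 2.86 V; V_DS = V_D − V_S = 5.29 − 0.595 = 4.7 V.
k_n = μ_nC_ox · (W/L) = 6.56 mA/V².
V_ov = V_GS − V_TN = 2.86 − 0.354 = 2.5 V.
Since V_DS = 4.7 V ≥ V_ov = 2.5 V, the device is in saturation.
I_D = ½ k_n V_ov² = 0.5 × 6.56 × 2.5² = 20.5 mA.

Saturation; I_D = 20.5 mA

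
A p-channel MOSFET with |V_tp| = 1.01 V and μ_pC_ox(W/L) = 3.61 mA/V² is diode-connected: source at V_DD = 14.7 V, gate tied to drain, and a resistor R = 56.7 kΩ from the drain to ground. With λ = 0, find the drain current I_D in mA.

I_D = 0.235 mA

With gate tied to drain, V_SG = V_SD ≥ V_SG − |V_tp|, so the device is in saturation.
KCL at the drain: ½ k_p (V_SG − |V_tp|)² = (V_DD − V_SG)/R.
Let x = V_SG − 1.01. Then 102 x² + x − 13.69 = 0, giving x = 0.361 V (positive root), so V_SG = 1.37 V.
I_D = (V_DD − V_SG)/R = (14.7 − 1.37) / 56.7 = 0.235 mA.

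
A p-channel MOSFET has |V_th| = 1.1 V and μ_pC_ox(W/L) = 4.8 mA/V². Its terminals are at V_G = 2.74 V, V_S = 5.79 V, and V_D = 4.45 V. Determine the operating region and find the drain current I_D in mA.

V_SG = V_S − V_G = 5.79 − 2.74 = 3.05 V; V_SD = V_S − V_D = 5.79 − 4.45 = 1.34 V.
V_ov = V_SG − |V_th| = 3.05 − 1.1 = 1.95 V.
Since V_SD = 1.34 V < V_ov = 1.95 V, the device is in the triode region.
I_D = k_p [V_ov · V_SD − ½ V_SD²] = 4.8 × [1.95 × 1.34 − 0.5 × 1.34²] = 8.23 mA.

Triode; I_D = 8.23 mA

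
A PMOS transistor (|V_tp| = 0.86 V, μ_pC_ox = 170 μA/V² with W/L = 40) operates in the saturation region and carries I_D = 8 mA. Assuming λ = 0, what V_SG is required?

k_p = μ_pC_ox · (W/L) = 6.8 mA/V².
In saturation I_D = ½ k_p (V_SG − |V_tp|)², so V_SG − |V_tp| = √(2 I_D / k_p) = √(2 × 8 / 6.8) = 1.53 V.
V_SG = 0.86 + 1.53 = 2.39 V.

V_SG = 2.39 V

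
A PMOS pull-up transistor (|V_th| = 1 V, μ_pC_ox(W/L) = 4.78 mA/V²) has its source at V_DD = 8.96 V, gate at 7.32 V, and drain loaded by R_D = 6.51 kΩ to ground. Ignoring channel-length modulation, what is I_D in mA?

I_D = 0.979 mA

V_SG = V_DD − V_G = 8.96 − 7.32 = 1.64 V, so V_ov = 1.64 − 1 = 0.64 V.
Assume saturation: I_D = ½ k_p V_ov² = 0.5 × 4.78 × 0.64² = 0.979 mA, giving V_SD = V_DD − I_D R_D = 8.96 − 0.979 × 6.51 = 2.59 V.
V_SD = 2.59 V ≥ V_ov = 0.64 V, confirming saturation.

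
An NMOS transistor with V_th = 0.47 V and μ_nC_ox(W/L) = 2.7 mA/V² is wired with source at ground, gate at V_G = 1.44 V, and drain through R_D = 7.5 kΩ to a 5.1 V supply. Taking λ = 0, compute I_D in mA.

I_D = 0.642 mA

V_GS = V_G = 1.44 V, so V_ov = 1.44 − 0.47 = 0.97 V.
Assume saturation: I_D = ½ k_n V_ov² = 0.5 × 2.7 × 0.97² = 1.27 mA, giving V_DS = V_DD − I_D R_D = 5.1 − 1.27 × 7.5 = -4.43 V.
But -4.43 V < V_ov = 0.97 V, so the device is actually in triode.
In triode I_D = k_n[V_ov V_DS − ½ V_DS²] and I_D = (V_DD − V_DS)/R_D. Equating: 10.1 V_DS² − 20.64 V_DS + 5.1 = 0, giving V_DS = 0.288 V (the root below V_ov).
I_D = (5.1 − 0.288) / 7.5 = 0.642 mA.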